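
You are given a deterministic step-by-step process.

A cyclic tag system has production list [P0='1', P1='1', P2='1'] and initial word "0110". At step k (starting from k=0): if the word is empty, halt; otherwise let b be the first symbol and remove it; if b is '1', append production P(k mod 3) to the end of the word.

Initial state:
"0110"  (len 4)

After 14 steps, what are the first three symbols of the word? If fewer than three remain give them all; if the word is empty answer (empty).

t=0: "0110"  (len 4)
t=1: "110"  (len 3)
t=2: "101"  (len 3)
t=3: "011"  (len 3)
t=4: "11"  (len 2)
t=5: "11"  (len 2)
t=6: "11"  (len 2)
t=7: "11"  (len 2)
t=8: "11"  (len 2)
t=9: "11"  (len 2)
t=10: "11"  (len 2)
t=11: "11"  (len 2)
t=12: "11"  (len 2)
t=13: "11"  (len 2)
t=14: "11"  (len 2)

11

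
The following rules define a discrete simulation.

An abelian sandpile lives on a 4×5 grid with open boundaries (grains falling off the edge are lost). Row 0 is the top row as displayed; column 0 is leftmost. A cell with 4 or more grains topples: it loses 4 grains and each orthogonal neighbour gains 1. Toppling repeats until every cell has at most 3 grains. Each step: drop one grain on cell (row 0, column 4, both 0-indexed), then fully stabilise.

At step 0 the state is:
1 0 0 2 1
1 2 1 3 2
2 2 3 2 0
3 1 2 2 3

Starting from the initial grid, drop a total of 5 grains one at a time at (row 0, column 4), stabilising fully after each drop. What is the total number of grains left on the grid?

36

[0] 1 0 0 2 1
1 2 1 3 2
2 2 3 2 0
3 1 2 2 3
[1] 1 0 0 2 2
1 2 1 3 2
2 2 3 2 0
3 1 2 2 3
[2] 1 0 0 2 3
1 2 1 3 2
2 2 3 2 0
3 1 2 2 3
[3] 1 0 0 3 0
1 2 1 3 3
2 2 3 2 0
3 1 2 2 3
[4] 1 0 0 3 1
1 2 1 3 3
2 2 3 2 0
3 1 2 2 3
[5] 1 0 0 3 2
1 2 1 3 3
2 2 3 2 0
3 1 2 2 3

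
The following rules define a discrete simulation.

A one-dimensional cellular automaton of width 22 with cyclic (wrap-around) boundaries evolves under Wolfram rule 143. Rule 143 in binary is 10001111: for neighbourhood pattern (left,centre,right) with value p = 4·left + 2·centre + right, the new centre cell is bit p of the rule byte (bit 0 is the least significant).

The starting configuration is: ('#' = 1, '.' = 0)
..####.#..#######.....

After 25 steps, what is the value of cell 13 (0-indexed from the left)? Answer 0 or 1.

1

gen 0: ..####.#..#######.....
gen 1: #####..#.#######..####
gen 2: ####..##.######..#####
gen 3: ###..##..#####..######
gen 4: ##..##..#####..#######
gen 5: #..##..#####..########
gen 6: ..##..#####..#########
gen 7: .##..#####..#########.
gen 8: ##..#####..#########..
gen 9: #..#####..#########..#
gen 10: ..#####..#########..##
gen 11: .#####..#########..##.
gen 12: #####..#########..##..
gen 13: ####..#########..##..#
gen 14: ###..#########..##..##
gen 15: ##..#########..##..###
gen 16: #..#########..##..####
gen 17: ..#########..##..#####
gen 18: .#########..##..#####.
gen 19: #########..##..#####..
gen 20: ########..##..#####..#
gen 21: #######..##..#####..##
gen 22: ######..##..#####..###
gen 23: #####..##..#####..####
gen 24: ####..##..#####..#####
gen 25: ###..##..#####..######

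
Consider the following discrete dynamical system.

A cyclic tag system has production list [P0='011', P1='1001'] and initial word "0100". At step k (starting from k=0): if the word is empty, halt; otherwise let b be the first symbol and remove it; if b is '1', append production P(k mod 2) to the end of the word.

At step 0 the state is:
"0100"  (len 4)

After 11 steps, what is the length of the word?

k=0  "0100"  (len 4)
k=1  "100"  (len 3)
k=2  "001001"  (len 6)
k=3  "01001"  (len 5)
k=4  "1001"  (len 4)
k=5  "001011"  (len 6)
k=6  "01011"  (len 5)
k=7  "1011"  (len 4)
k=8  "0111001"  (len 7)
k=9  "111001"  (len 6)
k=10  "110011001"  (len 9)
k=11  "10011001011"  (len 11)

11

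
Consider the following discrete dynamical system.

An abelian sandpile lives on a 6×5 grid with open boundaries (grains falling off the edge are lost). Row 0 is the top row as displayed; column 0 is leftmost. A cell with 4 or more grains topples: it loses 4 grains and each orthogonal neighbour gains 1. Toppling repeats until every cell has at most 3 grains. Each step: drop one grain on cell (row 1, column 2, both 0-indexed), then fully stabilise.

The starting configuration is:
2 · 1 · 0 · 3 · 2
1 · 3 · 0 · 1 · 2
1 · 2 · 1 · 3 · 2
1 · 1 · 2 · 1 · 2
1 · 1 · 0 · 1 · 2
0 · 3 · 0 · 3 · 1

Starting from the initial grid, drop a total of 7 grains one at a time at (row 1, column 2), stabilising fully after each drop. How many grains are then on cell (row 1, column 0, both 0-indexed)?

t=0: 2 · 1 · 0 · 3 · 2
1 · 3 · 0 · 1 · 2
1 · 2 · 1 · 3 · 2
1 · 1 · 2 · 1 · 2
1 · 1 · 0 · 1 · 2
0 · 3 · 0 · 3 · 1
t=1: 2 · 1 · 0 · 3 · 2
1 · 3 · 1 · 1 · 2
1 · 2 · 1 · 3 · 2
1 · 1 · 2 · 1 · 2
1 · 1 · 0 · 1 · 2
0 · 3 · 0 · 3 · 1
t=2: 2 · 1 · 0 · 3 · 2
1 · 3 · 2 · 1 · 2
1 · 2 · 1 · 3 · 2
1 · 1 · 2 · 1 · 2
1 · 1 · 0 · 1 · 2
0 · 3 · 0 · 3 · 1
t=3: 2 · 1 · 0 · 3 · 2
1 · 3 · 3 · 1 · 2
1 · 2 · 1 · 3 · 2
1 · 1 · 2 · 1 · 2
1 · 1 · 0 · 1 · 2
0 · 3 · 0 · 3 · 1
t=4: 2 · 2 · 1 · 3 · 2
2 · 0 · 1 · 2 · 2
1 · 3 · 2 · 3 · 2
1 · 1 · 2 · 1 · 2
1 · 1 · 0 · 1 · 2
0 · 3 · 0 · 3 · 1
t=5: 2 · 2 · 1 · 3 · 2
2 · 0 · 2 · 2 · 2
1 · 3 · 2 · 3 · 2
1 · 1 · 2 · 1 · 2
1 · 1 · 0 · 1 · 2
0 · 3 · 0 · 3 · 1
t=6: 2 · 2 · 1 · 3 · 2
2 · 0 · 3 · 2 · 2
1 · 3 · 2 · 3 · 2
1 · 1 · 2 · 1 · 2
1 · 1 · 0 · 1 · 2
0 · 3 · 0 · 3 · 1
t=7: 2 · 2 · 2 · 3 · 2
2 · 1 · 0 · 3 · 2
1 · 3 · 3 · 3 · 2
1 · 1 · 2 · 1 · 2
1 · 1 · 0 · 1 · 2
0 · 3 · 0 · 3 · 1

2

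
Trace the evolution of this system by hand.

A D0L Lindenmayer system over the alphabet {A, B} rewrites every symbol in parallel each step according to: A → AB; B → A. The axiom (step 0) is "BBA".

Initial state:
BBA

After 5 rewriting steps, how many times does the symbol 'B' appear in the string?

[0] BBA
[1] AAAB
[2] ABABABA
[3] ABAABAABAAB
[4] ABAABABAABABAABABA
[5] ABAABABAABAABABAABAABABAABAAB

11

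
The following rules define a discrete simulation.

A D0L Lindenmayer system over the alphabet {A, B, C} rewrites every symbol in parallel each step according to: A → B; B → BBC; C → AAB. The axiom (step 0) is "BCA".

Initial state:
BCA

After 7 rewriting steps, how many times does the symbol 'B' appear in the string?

1412

t=0: BCA
t=1: BBCAABB
t=2: BBCBBCAABBBBBCBBC
t=3: BBCBBCAABBBCBBCAABBBBBCBBCBBCBBCBBCAABBBCBBCAAB
t=4: BBCBBCAABBBCBBCAABBBBBCBBCBBCAABBBCBBCAABBBBBCBBCBBCBBCBBC…AABBBCBBCAABBBCBBCAABBBCBBCAABBBBBCBBCBBCAABBBCBBCAABBBBBC  (len 125)
t=5: BBCBBCAABBBCBBCAABBBBBCBBCBBCAABBBCBBCAABBBBBCBBCBBCBBCBBC…BBCAABBBCBBCAABBBBBCBBCBBCAABBBCBBCAABBBBBCBBCBBCBBCBBCAAB  (len 331)
t=6: BBCBBCAABBBCBBCAABBBBBCBBCBBCAABBBCBBCAABBBBBCBBCBBCBBCBBC…BCBBCBBCBBCBBCAABBBCBBCAABBBCBBCAABBBCBBCAABBBCBBCAABBBBBC  (len 881)
t=7: BBCBBCAABBBCBBCAABBBBBCBBCBBCAABBBCBBCAABBBBBCBBCBBCBBCBBC…BBCAABBBCBBCAABBBBBCBBCBBCAABBBCBBCAABBBBBCBBCBBCBBCBBCAAB  (len 2343)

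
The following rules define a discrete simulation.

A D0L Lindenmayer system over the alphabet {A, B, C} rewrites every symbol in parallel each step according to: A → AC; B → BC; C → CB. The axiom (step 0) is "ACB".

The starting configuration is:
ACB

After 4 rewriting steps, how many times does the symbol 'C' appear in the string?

k=0  ACB
k=1  ACCBBC
k=2  ACCBCBBCBCCB
k=3  ACCBCBBCCBBCBCCBBCCBCBBC
k=4  ACCBCBBCCBBCBCCBCBBCBCCBBCCBCBBCBCCBCBBCCBBCBCCB

24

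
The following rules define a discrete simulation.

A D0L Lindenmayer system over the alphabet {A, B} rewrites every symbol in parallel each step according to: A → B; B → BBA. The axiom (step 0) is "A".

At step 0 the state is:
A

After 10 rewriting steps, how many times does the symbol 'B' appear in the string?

2378

t=0: A
t=1: B
t=2: BBA
t=3: BBABBAB
t=4: BBABBABBBABBABBBA
t=5: BBABBABBBABBABBBABBABBABBBABBABBBABBABBAB
t=6: BBABBABBBABBABBBABBABBABBBABBABBBABBABBABBBABBABBBABBABBBABBABBABBBABBABBBABBABBABBBABBABBBABBABBBA
t=7: BBABBABBBABBABBBABBABBABBBABBABBBABBABBABBBABBABBBABBABBBA…BBABBABBBABBABBBABBABBABBBABBABBBABBABBABBBABBABBBABBABBAB  (len 239)
t=8: BBABBABBBABBABBBABBABBABBBABBABBBABBABBABBBABBABBBABBABBBA…BBABBABBBABBABBBABBABBABBBABBABBBABBABBABBBABBABBBABBABBBA  (len 577)
t=9: BBABBABBBABBABBBABBABBABBBABBABBBABBABBABBBABBABBBABBABBBA…BBABBABBBABBABBBABBABBABBBABBABBBABBABBABBBABBABBBABBABBAB  (len 1393)
t=10: BBABBABBBABBABBBABBABBABBBABBABBBABBABBABBBABBABBBABBABBBA…BBABBABBBABBABBBABBABBABBBABBABBBABBABBABBBABBABBBABBABBBA  (len 3363)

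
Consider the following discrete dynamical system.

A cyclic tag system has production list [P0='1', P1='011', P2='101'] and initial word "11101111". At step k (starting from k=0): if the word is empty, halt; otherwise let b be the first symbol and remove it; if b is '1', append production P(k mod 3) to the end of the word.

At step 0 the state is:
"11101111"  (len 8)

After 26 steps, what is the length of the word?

30

gen 0: "11101111"  (len 8)
gen 1: "11011111"  (len 8)
gen 2: "1011111011"  (len 10)
gen 3: "011111011101"  (len 12)
gen 4: "11111011101"  (len 11)
gen 5: "1111011101011"  (len 13)
gen 6: "111011101011101"  (len 15)
gen 7: "110111010111011"  (len 15)
gen 8: "10111010111011011"  (len 17)
gen 9: "0111010111011011101"  (len 19)
gen 10: "111010111011011101"  (len 18)
gen 11: "11010111011011101011"  (len 20)
gen 12: "1010111011011101011101"  (len 22)
gen 13: "0101110110111010111011"  (len 22)
gen 14: "101110110111010111011"  (len 21)
gen 15: "01110110111010111011101"  (len 23)
gen 16: "1110110111010111011101"  (len 22)
gen 17: "110110111010111011101011"  (len 24)
gen 18: "10110111010111011101011101"  (len 26)
gen 19: "01101110101110111010111011"  (len 26)
gen 20: "1101110101110111010111011"  (len 25)
gen 21: "101110101110111010111011101"  (len 27)
gen 22: "011101011101110101110111011"  (len 27)
gen 23: "11101011101110101110111011"  (len 26)
gen 24: "1101011101110101110111011101"  (len 28)
gen 25: "1010111011101011101110111011"  (len 28)
gen 26: "010111011101011101110111011011"  (len 30)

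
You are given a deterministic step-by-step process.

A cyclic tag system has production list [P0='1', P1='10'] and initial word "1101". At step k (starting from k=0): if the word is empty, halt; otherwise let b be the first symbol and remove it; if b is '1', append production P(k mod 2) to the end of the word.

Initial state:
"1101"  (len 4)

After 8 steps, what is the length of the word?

6

step 0: "1101"  (len 4)
step 1: "1011"  (len 4)
step 2: "01110"  (len 5)
step 3: "1110"  (len 4)
step 4: "11010"  (len 5)
step 5: "10101"  (len 5)
step 6: "010110"  (len 6)
step 7: "10110"  (len 5)
step 8: "011010"  (len 6)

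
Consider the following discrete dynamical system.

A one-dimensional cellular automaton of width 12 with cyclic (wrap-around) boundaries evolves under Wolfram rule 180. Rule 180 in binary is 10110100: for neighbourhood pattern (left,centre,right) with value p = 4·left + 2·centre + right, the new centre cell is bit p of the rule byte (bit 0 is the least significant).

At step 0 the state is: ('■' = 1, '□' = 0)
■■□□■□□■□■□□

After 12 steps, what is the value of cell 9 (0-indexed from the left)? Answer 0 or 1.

t=0: ■■□□■□□■□■□□
t=1: □□■□■■□■■■■□
t=2: □□■■□□■□■■□■
t=3: ■□□□■□■■□□■■
t=4: □■□□■■□□■□□■
t=5: ■■■□□□■□■■□■
t=6: ■■□■□□■■□□■□
t=7: □□■■■□□□■□■■
t=8: ■□□■□■□□■■□□
t=9: ■■□■■■■□□□■□
t=10: □□■□■■□■□□■■
t=11: ■□■■□□■■■□□□
t=12: ■■□□■□□■□■□□

1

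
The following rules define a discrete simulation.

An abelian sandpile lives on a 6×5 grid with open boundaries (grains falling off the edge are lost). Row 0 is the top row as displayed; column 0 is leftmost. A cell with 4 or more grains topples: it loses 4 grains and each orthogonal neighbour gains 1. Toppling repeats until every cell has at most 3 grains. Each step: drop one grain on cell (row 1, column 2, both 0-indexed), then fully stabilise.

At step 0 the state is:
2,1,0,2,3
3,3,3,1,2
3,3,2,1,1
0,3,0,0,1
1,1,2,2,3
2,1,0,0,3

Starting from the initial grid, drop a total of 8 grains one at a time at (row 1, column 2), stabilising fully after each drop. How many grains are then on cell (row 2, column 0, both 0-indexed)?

step 0: 2,1,0,2,3
3,3,3,1,2
3,3,2,1,1
0,3,0,0,1
1,1,2,2,3
2,1,0,0,3
step 1: 3,2,1,2,3
1,2,2,2,2
1,3,0,2,1
2,0,2,0,1
1,2,2,2,3
2,1,0,0,3
step 2: 3,2,1,2,3
1,2,3,2,2
1,3,0,2,1
2,0,2,0,1
1,2,2,2,3
2,1,0,0,3
step 3: 3,2,2,2,3
1,3,0,3,2
1,3,1,2,1
2,0,2,0,1
1,2,2,2,3
2,1,0,0,3
step 4: 3,2,2,2,3
1,3,1,3,2
1,3,1,2,1
2,0,2,0,1
1,2,2,2,3
2,1,0,0,3
step 5: 3,2,2,2,3
1,3,2,3,2
1,3,1,2,1
2,0,2,0,1
1,2,2,2,3
2,1,0,0,3
step 6: 3,2,2,2,3
1,3,3,3,2
1,3,1,2,1
2,0,2,0,1
1,2,2,2,3
2,1,0,0,3
step 7: 3,3,3,3,3
2,1,2,0,3
2,0,3,3,1
2,1,2,0,1
1,2,2,2,3
2,1,0,0,3
step 8: 3,3,3,3,3
2,1,3,0,3
2,0,3,3,1
2,1,2,0,1
1,2,2,2,3
2,1,0,0,3

2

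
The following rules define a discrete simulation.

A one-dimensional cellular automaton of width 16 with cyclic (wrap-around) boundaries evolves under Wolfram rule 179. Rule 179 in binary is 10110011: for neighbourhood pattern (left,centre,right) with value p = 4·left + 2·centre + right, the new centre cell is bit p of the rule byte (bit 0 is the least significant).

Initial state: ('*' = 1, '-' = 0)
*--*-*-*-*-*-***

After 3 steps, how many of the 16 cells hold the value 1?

0) *--*-*-*-*-*-***
1) -**-*-*-*-*-*-**
2) *--*-*-*-*-*-*--
3) -**-*-*-*-*-*-**

9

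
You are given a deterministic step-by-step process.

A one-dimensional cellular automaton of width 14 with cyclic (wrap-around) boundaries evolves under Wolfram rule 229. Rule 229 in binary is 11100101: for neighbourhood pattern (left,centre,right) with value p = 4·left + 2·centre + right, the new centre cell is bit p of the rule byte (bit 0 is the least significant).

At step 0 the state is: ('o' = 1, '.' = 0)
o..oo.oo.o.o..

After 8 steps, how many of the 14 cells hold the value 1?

[0] o..oo.oo.o.o..
[1] o...oo.ooooo..
[2] o.o..oo.oooo..
[3] ooo...oo.ooo..
[4] .oo.o..oo.oo..
[5] ..ooo...oo.o.o
[6] ...oo.o..ooooo
[7] .o..ooo...oooo
[8] oo...oo.o..ooo

8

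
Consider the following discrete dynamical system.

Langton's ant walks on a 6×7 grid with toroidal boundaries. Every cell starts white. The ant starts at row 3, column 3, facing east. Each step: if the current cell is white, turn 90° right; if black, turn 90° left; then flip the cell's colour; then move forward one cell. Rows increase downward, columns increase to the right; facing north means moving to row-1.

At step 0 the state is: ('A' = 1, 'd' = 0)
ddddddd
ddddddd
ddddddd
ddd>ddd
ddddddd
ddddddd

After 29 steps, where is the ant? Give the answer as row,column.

2,1

gen 0: ddddddd
ddddddd
ddddddd
ddd>ddd
ddddddd
ddddddd
gen 1: ddddddd
ddddddd
ddddddd
dddAddd
dddvddd
ddddddd
gen 2: ddddddd
ddddddd
ddddddd
dddAddd
dd<Addd
ddddddd
gen 3: ddddddd
ddddddd
ddddddd
dd^Addd
ddAAddd
ddddddd
gen 4: ddddddd
ddddddd
ddddddd
ddA>ddd
ddAAddd
ddddddd
gen 5: ddddddd
ddddddd
ddd^ddd
ddAdddd
ddAAddd
ddddddd
gen 6: ddddddd
ddddddd
dddA>dd
ddAdddd
ddAAddd
ddddddd
gen 7: ddddddd
ddddddd
dddAAdd
ddAdvdd
ddAAddd
ddddddd
gen 8: ddddddd
ddddddd
dddAAdd
ddA<Add
ddAAddd
ddddddd
gen 9: ddddddd
ddddddd
ddd^Add
ddAAAdd
ddAAddd
ddddddd
gen 10: ddddddd
ddddddd
dd<dAdd
ddAAAdd
ddAAddd
ddddddd
gen 11: ddddddd
dd^dddd
ddAdAdd
ddAAAdd
ddAAddd
ddddddd
gen 12: ddddddd
ddA>ddd
ddAdAdd
ddAAAdd
ddAAddd
ddddddd
gen 13: ddddddd
ddAAddd
ddAvAdd
ddAAAdd
ddAAddd
ddddddd
gen 14: ddddddd
ddAAddd
dd<AAdd
ddAAAdd
ddAAddd
ddddddd
gen 15: ddddddd
ddAAddd
dddAAdd
ddvAAdd
ddAAddd
ddddddd
gen 16: ddddddd
ddAAddd
dddAAdd
ddd>Add
ddAAddd
ddddddd
gen 17: ddddddd
ddAAddd
ddd^Add
ddddAdd
ddAAddd
ddddddd
gen 18: ddddddd
ddAAddd
dd<dAdd
ddddAdd
ddAAddd
ddddddd
gen 19: ddddddd
dd^Addd
ddAdAdd
ddddAdd
ddAAddd
ddddddd
gen 20: ddddddd
d<dAddd
ddAdAdd
ddddAdd
ddAAddd
ddddddd
gen 21: d^ddddd
dAdAddd
ddAdAdd
ddddAdd
ddAAddd
ddddddd
gen 22: dA>dddd
dAdAddd
ddAdAdd
ddddAdd
ddAAddd
ddddddd
gen 23: dAAdddd
dAvAddd
ddAdAdd
ddddAdd
ddAAddd
ddddddd
gen 24: dAAdddd
d<AAddd
ddAdAdd
ddddAdd
ddAAddd
ddddddd
gen 25: dAAdddd
ddAAddd
dvAdAdd
ddddAdd
ddAAddd
ddddddd
gen 26: dAAdddd
ddAAddd
<AAdAdd
ddddAdd
ddAAddd
ddddddd
gen 27: dAAdddd
^dAAddd
AAAdAdd
ddddAdd
ddAAddd
ddddddd
gen 28: dAAdddd
A>AAddd
AAAdAdd
ddddAdd
ddAAddd
ddddddd
gen 29: dAAdddd
AAAAddd
AvAdAdd
ddddAdd
ddAAddd
ddddddd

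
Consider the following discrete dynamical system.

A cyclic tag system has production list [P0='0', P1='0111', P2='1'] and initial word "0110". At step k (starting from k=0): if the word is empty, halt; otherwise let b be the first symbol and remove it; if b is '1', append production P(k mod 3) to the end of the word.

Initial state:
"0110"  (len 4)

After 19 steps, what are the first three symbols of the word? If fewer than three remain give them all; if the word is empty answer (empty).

k=0  "0110"  (len 4)
k=1  "110"  (len 3)
k=2  "100111"  (len 6)
k=3  "001111"  (len 6)
k=4  "01111"  (len 5)
k=5  "1111"  (len 4)
k=6  "1111"  (len 4)
k=7  "1110"  (len 4)
k=8  "1100111"  (len 7)
k=9  "1001111"  (len 7)
k=10  "0011110"  (len 7)
k=11  "011110"  (len 6)
k=12  "11110"  (len 5)
k=13  "11100"  (len 5)
k=14  "11000111"  (len 8)
k=15  "10001111"  (len 8)
k=16  "00011110"  (len 8)
k=17  "0011110"  (len 7)
k=18  "011110"  (len 6)
k=19  "11110"  (len 5)

111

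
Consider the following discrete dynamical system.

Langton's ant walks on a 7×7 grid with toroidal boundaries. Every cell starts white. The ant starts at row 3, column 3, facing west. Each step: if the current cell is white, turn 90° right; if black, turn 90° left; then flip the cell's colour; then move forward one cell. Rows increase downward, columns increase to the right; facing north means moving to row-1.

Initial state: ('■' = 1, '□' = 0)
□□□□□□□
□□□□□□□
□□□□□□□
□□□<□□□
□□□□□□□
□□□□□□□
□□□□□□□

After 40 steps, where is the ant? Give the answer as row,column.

3,5

[0] □□□□□□□
□□□□□□□
□□□□□□□
□□□<□□□
□□□□□□□
□□□□□□□
□□□□□□□
[1] □□□□□□□
□□□□□□□
□□□^□□□
□□□■□□□
□□□□□□□
□□□□□□□
□□□□□□□
[2] □□□□□□□
□□□□□□□
□□□■>□□
□□□■□□□
□□□□□□□
□□□□□□□
□□□□□□□
[3] □□□□□□□
□□□□□□□
□□□■■□□
□□□■v□□
□□□□□□□
□□□□□□□
□□□□□□□
[4] □□□□□□□
□□□□□□□
□□□■■□□
□□□<■□□
□□□□□□□
□□□□□□□
□□□□□□□
[5] □□□□□□□
□□□□□□□
□□□■■□□
□□□□■□□
□□□v□□□
□□□□□□□
□□□□□□□
[6] □□□□□□□
□□□□□□□
□□□■■□□
□□□□■□□
□□<■□□□
□□□□□□□
□□□□□□□
[7] □□□□□□□
□□□□□□□
□□□■■□□
□□^□■□□
□□■■□□□
□□□□□□□
□□□□□□□
[8] □□□□□□□
□□□□□□□
□□□■■□□
□□■>■□□
□□■■□□□
□□□□□□□
□□□□□□□
[9] □□□□□□□
□□□□□□□
□□□■■□□
□□■■■□□
□□■v□□□
□□□□□□□
□□□□□□□
[10] □□□□□□□
□□□□□□□
□□□■■□□
□□■■■□□
□□■□>□□
□□□□□□□
□□□□□□□
[11] □□□□□□□
□□□□□□□
□□□■■□□
□□■■■□□
□□■□■□□
□□□□v□□
□□□□□□□
[12] □□□□□□□
□□□□□□□
□□□■■□□
□□■■■□□
□□■□■□□
□□□<■□□
□□□□□□□
[13] □□□□□□□
□□□□□□□
□□□■■□□
□□■■■□□
□□■^■□□
□□□■■□□
□□□□□□□
[14] □□□□□□□
□□□□□□□
□□□■■□□
□□■■■□□
□□■■>□□
□□□■■□□
□□□□□□□
[15] □□□□□□□
□□□□□□□
□□□■■□□
□□■■^□□
□□■■□□□
□□□■■□□
□□□□□□□
[16] □□□□□□□
□□□□□□□
□□□■■□□
□□■<□□□
□□■■□□□
□□□■■□□
□□□□□□□
[17] □□□□□□□
□□□□□□□
□□□■■□□
□□■□□□□
□□■v□□□
□□□■■□□
□□□□□□□
[18] □□□□□□□
□□□□□□□
□□□■■□□
□□■□□□□
□□■□>□□
□□□■■□□
□□□□□□□
[19] □□□□□□□
□□□□□□□
□□□■■□□
□□■□□□□
□□■□■□□
□□□■v□□
□□□□□□□
[20] □□□□□□□
□□□□□□□
□□□■■□□
□□■□□□□
□□■□■□□
□□□■□>□
□□□□□□□
[21] □□□□□□□
□□□□□□□
□□□■■□□
□□■□□□□
□□■□■□□
□□□■□■□
□□□□□v□
[22] □□□□□□□
□□□□□□□
□□□■■□□
□□■□□□□
□□■□■□□
□□□■□■□
□□□□<■□
[23] □□□□□□□
□□□□□□□
□□□■■□□
□□■□□□□
□□■□■□□
□□□■^■□
□□□□■■□
[24] □□□□□□□
□□□□□□□
□□□■■□□
□□■□□□□
□□■□■□□
□□□■■>□
□□□□■■□
[25] □□□□□□□
□□□□□□□
□□□■■□□
□□■□□□□
□□■□■^□
□□□■■□□
□□□□■■□
[26] □□□□□□□
□□□□□□□
□□□■■□□
□□■□□□□
□□■□■■>
□□□■■□□
□□□□■■□
[27] □□□□□□□
□□□□□□□
□□□■■□□
□□■□□□□
□□■□■■■
□□□■■□v
□□□□■■□
[28] □□□□□□□
□□□□□□□
□□□■■□□
□□■□□□□
□□■□■■■
□□□■■<■
□□□□■■□
[29] □□□□□□□
□□□□□□□
□□□■■□□
□□■□□□□
□□■□■^■
□□□■■■■
□□□□■■□
[30] □□□□□□□
□□□□□□□
□□□■■□□
□□■□□□□
□□■□<□■
□□□■■■■
□□□□■■□
[31] □□□□□□□
□□□□□□□
□□□■■□□
□□■□□□□
□□■□□□■
□□□■v■■
□□□□■■□
[32] □□□□□□□
□□□□□□□
□□□■■□□
□□■□□□□
□□■□□□■
□□□■□>■
□□□□■■□
[33] □□□□□□□
□□□□□□□
□□□■■□□
□□■□□□□
□□■□□^■
□□□■□□■
□□□□■■□
[34] □□□□□□□
□□□□□□□
□□□■■□□
□□■□□□□
□□■□□■>
□□□■□□■
□□□□■■□
[35] □□□□□□□
□□□□□□□
□□□■■□□
□□■□□□^
□□■□□■□
□□□■□□■
□□□□■■□
[36] □□□□□□□
□□□□□□□
□□□■■□□
>□■□□□■
□□■□□■□
□□□■□□■
□□□□■■□
[37] □□□□□□□
□□□□□□□
□□□■■□□
■□■□□□■
v□■□□■□
□□□■□□■
□□□□■■□
[38] □□□□□□□
□□□□□□□
□□□■■□□
■□■□□□■
■□■□□■<
□□□■□□■
□□□□■■□
[39] □□□□□□□
□□□□□□□
□□□■■□□
■□■□□□^
■□■□□■■
□□□■□□■
□□□□■■□
[40] □□□□□□□
□□□□□□□
□□□■■□□
■□■□□<□
■□■□□■■
□□□■□□■
□□□□■■□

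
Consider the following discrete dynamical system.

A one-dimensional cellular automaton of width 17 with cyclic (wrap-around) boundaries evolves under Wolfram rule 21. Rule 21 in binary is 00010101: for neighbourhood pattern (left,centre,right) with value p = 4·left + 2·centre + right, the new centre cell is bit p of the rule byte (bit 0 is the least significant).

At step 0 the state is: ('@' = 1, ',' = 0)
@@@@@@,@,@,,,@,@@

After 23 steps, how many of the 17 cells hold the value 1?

5

k=0  @@@@@@,@,@,,,@,@@
k=1  ,,,,,,,@,@@@,@,,,
k=2  @@@@@@,@,,,,,@@@@
k=3  ,,,,,,,@@@@@,,,,,
k=4  @@@@@@,,,,,,@@@@@
k=5  ,,,,,,@@@@@,,,,,,
k=6  @@@@@,,,,,,@@@@@@
k=7  ,,,,,@@@@@,,,,,,,
k=8  @@@@,,,,,,@@@@@@@
k=9  ,,,,@@@@@,,,,,,,,
k=10  @@@,,,,,,@@@@@@@@
k=11  ,,,@@@@@,,,,,,,,,
k=12  @@,,,,,,@@@@@@@@@
k=13  ,,@@@@@,,,,,,,,,,
k=14  @,,,,,,@@@@@@@@@@
k=15  ,@@@@@,,,,,,,,,,,
k=16  ,,,,,,@@@@@@@@@@@
k=17  @@@@@,,,,,,,,,,,,
k=18  ,,,,,@@@@@@@@@@@,
k=19  @@@@,,,,,,,,,,,,@
k=20  ,,,,@@@@@@@@@@@,,
k=21  @@@,,,,,,,,,,,,@@
k=22  ,,,@@@@@@@@@@@,,,
k=23  @@,,,,,,,,,,,,@@@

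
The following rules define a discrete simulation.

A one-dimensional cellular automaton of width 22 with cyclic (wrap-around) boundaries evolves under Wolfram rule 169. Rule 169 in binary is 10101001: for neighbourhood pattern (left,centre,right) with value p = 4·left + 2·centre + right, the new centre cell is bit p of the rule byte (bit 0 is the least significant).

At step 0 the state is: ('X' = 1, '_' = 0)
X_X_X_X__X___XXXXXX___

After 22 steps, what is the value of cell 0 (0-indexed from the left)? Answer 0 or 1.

0

0) X_X_X_X__X___XXXXXX___
1) _X_X_X_____X_XXXXX__X_
2) __X_X__XXX__XXXXX_____
3) X__X___XX___XXXX__XXXX
4) _____X_X__X_XXX___XXXX
5) _XXX__X____XXX__X_XXX_
6) _XX_____XX_XX____XXX__
7) _X__XXX_X_XX__XX_XX__X
8) X___XX_X_XX___X_XX____
9) __X_X_X_XX__X__XX__XX_
10) X__X_X_XX______X___X__
11) ____X_XX__XXXX___X____
12) XXX__XX___XXX__X___XXX
13) XX___X__X_XX_____X_XXX
14) X__X_____XX__XXX__XXXX
15) _____XXX_X___XX___XXXX
16) _XXX_XX_X__X_X__X_XXX_
17) _XX_XX_X____X____XXX__
18) _X_XX_X__XX___XX_XX__X
19) X_XX_X___X__X_X_XX____
20) _XX_X__X_____X_XX__XX_
21) _X_X_____XXX__XX___X__
22) __X__XXX_XX___X__X___X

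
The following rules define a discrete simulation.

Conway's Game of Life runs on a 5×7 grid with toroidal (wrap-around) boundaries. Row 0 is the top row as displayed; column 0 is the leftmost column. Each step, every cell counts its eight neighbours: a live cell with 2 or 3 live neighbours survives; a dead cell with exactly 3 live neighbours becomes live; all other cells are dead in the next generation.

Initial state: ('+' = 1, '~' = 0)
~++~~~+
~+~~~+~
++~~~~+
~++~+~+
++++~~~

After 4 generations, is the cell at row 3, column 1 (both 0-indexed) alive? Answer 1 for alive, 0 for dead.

1

step 0: ~++~~~+
~+~~~+~
++~~~~+
~++~+~+
++++~~~
step 1: ~~~+~~+
~~~~~+~
~~~~~~+
~~~~~++
~~~~~++
step 2: ~~~~+~+
~~~~~++
~~~~~~+
+~~~~~~
+~~~+~~
step 3: +~~~+~+
+~~~~~+
+~~~~++
+~~~~~+
+~~~~++
step 4: ~+~~~~~
~+~~~~~
~+~~~+~
~+~~~~~
~+~~~~~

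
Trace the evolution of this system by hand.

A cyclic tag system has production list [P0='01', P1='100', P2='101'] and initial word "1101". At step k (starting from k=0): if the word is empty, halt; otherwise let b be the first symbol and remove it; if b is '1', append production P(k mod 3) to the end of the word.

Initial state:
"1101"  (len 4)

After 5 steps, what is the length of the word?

t=0: "1101"  (len 4)
t=1: "10101"  (len 5)
t=2: "0101100"  (len 7)
t=3: "101100"  (len 6)
t=4: "0110001"  (len 7)
t=5: "110001"  (len 6)

6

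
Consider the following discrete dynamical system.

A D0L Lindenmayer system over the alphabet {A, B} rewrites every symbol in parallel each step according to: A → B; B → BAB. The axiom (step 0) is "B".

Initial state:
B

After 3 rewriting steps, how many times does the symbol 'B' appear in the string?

12

step 0: B
step 1: BAB
step 2: BABBBAB
step 3: BABBBABBABBABBBAB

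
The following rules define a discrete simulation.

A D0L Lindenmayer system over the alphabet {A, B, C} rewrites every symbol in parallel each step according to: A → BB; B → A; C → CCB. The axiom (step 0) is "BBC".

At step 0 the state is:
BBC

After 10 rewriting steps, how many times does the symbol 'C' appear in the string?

gen 0: BBC
gen 1: AACCB
gen 2: BBBBCCBCCBA
gen 3: AAAACCBCCBACCBCCBABB
gen 4: BBBBBBBBCCBCCBACCBCCBABBCCBCCBACCBCCBABBAA
gen 5: AAAAAAAACCBCCBACCBCCBABBCCBCCBACCBCCBABBAACCBCCBACCBCCBABBCCBCCBACCBCCBABBAABBBB
gen 6: BBBBBBBBBBBBBBBBCCBCCBACCBCCBABBCCBCCBACCBCCBABBAACCBCCBAC…BCCBACCBCCBABBAACCBCCBACCBCCBABBCCBCCBACCBCCBABBAABBBBAAAA  (len 164)
gen 7: AAAAAAAAAAAAAAAACCBCCBACCBCCBABBCCBCCBACCBCCBABBAACCBCCBAC…CCBABBAACCBCCBACCBCCBABBCCBCCBACCBCCBABBAABBBBAAAABBBBBBBB  (len 320)
gen 8: BBBBBBBBBBBBBBBBBBBBBBBBBBBBBBBBCCBCCBACCBCCBABBCCBCCBACCB…CCBCCBACCBCCBABBCCBCCBACCBCCBABBAABBBBAAAABBBBBBBBAAAAAAAA  (len 648)
gen 9: AAAAAAAAAAAAAAAAAAAAAAAAAAAAAAAACCBCCBACCBCCBABBCCBCCBACCB…CCBCCBACCBCCBABBAABBBBAAAABBBBBBBBAAAAAAAABBBBBBBBBBBBBBBB  (len 1280)
gen 10: BBBBBBBBBBBBBBBBBBBBBBBBBBBBBBBBBBBBBBBBBBBBBBBBBBBBBBBBBB…AABBBBAAAABBBBBBBBAAAAAAAABBBBBBBBBBBBBBBBAAAAAAAAAAAAAAAA  (len 2576)

1024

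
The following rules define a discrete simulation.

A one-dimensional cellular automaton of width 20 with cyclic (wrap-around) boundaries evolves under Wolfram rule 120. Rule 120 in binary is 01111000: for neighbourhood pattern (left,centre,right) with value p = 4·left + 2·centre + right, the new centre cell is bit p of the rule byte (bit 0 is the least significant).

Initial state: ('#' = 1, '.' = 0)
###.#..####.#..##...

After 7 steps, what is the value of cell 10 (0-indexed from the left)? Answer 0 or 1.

k=0  ###.#..####.#..##...
k=1  #.##.#.#..##.#.###..
k=2  .####.#.#.###.##.##.
k=3  .#..##.#.##.########
k=4  #.#.###.#####......#
k=5  ##.##.###...##.....#
k=6  .######.##..###....#
k=7  ##....#####.#.##....

1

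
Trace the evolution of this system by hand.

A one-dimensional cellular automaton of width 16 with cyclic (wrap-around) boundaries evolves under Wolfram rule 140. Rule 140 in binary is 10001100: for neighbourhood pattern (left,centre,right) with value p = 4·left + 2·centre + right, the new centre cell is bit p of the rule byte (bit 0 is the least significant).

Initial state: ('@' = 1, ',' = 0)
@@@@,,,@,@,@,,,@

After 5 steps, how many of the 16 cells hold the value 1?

4

gen 0: @@@@,,,@,@,@,,,@
gen 1: @@@,,,,@,@,@,,,@
gen 2: @@,,,,,@,@,@,,,@
gen 3: @,,,,,,@,@,@,,,@
gen 4: ,,,,,,,@,@,@,,,@
gen 5: ,,,,,,,@,@,@,,,@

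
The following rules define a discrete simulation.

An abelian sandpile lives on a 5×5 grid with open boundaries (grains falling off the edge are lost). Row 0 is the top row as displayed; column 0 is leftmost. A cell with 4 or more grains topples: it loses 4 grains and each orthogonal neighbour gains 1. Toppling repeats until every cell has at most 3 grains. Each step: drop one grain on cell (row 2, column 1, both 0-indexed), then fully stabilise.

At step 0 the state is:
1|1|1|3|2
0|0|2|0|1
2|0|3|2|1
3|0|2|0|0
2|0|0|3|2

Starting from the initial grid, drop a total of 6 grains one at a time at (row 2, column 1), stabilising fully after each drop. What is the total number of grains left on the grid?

37

step 0: 1|1|1|3|2
0|0|2|0|1
2|0|3|2|1
3|0|2|0|0
2|0|0|3|2
step 1: 1|1|1|3|2
0|0|2|0|1
2|1|3|2|1
3|0|2|0|0
2|0|0|3|2
step 2: 1|1|1|3|2
0|0|2|0|1
2|2|3|2|1
3|0|2|0|0
2|0|0|3|2
step 3: 1|1|1|3|2
0|0|2|0|1
2|3|3|2|1
3|0|2|0|0
2|0|0|3|2
step 4: 1|1|1|3|2
0|1|3|0|1
3|1|0|3|1
3|1|3|0|0
2|0|0|3|2
step 5: 1|1|1|3|2
0|1|3|0|1
3|2|0|3|1
3|1|3|0|0
2|0|0|3|2
step 6: 1|1|1|3|2
0|1|3|0|1
3|3|0|3|1
3|1|3|0|0
2|0|0|3|2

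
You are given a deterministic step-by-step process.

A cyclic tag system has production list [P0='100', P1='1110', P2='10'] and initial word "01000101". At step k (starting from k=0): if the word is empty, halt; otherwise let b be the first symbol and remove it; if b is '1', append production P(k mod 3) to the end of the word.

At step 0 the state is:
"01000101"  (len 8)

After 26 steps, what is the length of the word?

27

step 0: "01000101"  (len 8)
step 1: "1000101"  (len 7)
step 2: "0001011110"  (len 10)
step 3: "001011110"  (len 9)
step 4: "01011110"  (len 8)
step 5: "1011110"  (len 7)
step 6: "01111010"  (len 8)
step 7: "1111010"  (len 7)
step 8: "1110101110"  (len 10)
step 9: "11010111010"  (len 11)
step 10: "1010111010100"  (len 13)
step 11: "0101110101001110"  (len 16)
step 12: "101110101001110"  (len 15)
step 13: "01110101001110100"  (len 17)
step 14: "1110101001110100"  (len 16)
step 15: "11010100111010010"  (len 17)
step 16: "1010100111010010100"  (len 19)
step 17: "0101001110100101001110"  (len 22)
step 18: "101001110100101001110"  (len 21)
step 19: "01001110100101001110100"  (len 23)
step 20: "1001110100101001110100"  (len 22)
step 21: "00111010010100111010010"  (len 23)
step 22: "0111010010100111010010"  (len 22)
step 23: "111010010100111010010"  (len 21)
step 24: "1101001010011101001010"  (len 22)
step 25: "101001010011101001010100"  (len 24)
step 26: "010010100111010010101001110"  (len 27)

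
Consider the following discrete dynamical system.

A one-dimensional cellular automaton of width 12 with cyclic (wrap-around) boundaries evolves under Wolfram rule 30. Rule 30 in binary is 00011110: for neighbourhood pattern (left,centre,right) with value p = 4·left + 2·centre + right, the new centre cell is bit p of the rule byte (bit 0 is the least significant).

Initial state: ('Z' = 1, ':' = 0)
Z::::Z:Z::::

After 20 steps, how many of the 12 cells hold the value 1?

7

gen 0: Z::::Z:Z::::
gen 1: ZZ::ZZ:ZZ::Z
gen 2: ::ZZZ::Z:ZZZ
gen 3: ZZZ::ZZZ:Z::
gen 4: Z::ZZZ:::ZZZ
gen 5: :ZZZ::Z:ZZ::
gen 6: ZZ::ZZZ:Z:Z:
gen 7: Z:ZZZ:::Z:Z:
gen 8: Z:Z::Z:ZZ:Z:
gen 9: Z:ZZZZ:Z::Z:
gen 10: Z:Z::::ZZZZ:
gen 11: Z:ZZ::ZZ::::
gen 12: Z:Z:ZZZ:Z::Z
gen 13: ::Z:Z:::ZZZZ
gen 14: ZZZ:ZZ:ZZ:::
gen 15: Z:::Z::Z:Z:Z
gen 16: :Z:ZZZZZ:Z:Z
gen 17: :Z:Z:::::Z:Z
gen 18: :Z:ZZ:::ZZ:Z
gen 19: :Z:Z:Z:ZZ::Z
gen 20: :Z:Z:Z:Z:ZZZ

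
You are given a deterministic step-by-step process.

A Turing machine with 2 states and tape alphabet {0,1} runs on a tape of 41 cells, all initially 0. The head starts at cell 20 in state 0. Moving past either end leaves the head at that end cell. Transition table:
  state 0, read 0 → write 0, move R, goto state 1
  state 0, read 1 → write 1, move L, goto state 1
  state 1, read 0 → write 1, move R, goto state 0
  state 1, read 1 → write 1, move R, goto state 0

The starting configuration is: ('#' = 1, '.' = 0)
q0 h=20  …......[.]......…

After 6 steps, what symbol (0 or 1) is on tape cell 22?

0

k=0  q0 h=20  …......[.]......…
k=1  q1 h=21  …......[.]......…
k=2  q0 h=22  ….....#[.]......…
k=3  q1 h=23  …....#.[.]......…
k=4  q0 h=24  …...#.#[.]......…
k=5  q1 h=25  …..#.#.[.]......…
k=6  q0 h=26  ….#.#.#[.]......…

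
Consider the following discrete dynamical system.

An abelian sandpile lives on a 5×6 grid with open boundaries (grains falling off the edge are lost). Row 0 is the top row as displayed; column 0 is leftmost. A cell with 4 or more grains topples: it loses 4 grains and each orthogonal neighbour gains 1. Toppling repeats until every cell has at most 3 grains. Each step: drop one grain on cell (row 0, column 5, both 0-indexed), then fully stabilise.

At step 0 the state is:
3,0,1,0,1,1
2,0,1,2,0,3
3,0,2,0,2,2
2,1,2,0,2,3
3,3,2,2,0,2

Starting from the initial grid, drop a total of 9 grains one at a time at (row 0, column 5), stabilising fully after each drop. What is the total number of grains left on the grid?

step 0: 3,0,1,0,1,1
2,0,1,2,0,3
3,0,2,0,2,2
2,1,2,0,2,3
3,3,2,2,0,2
step 1: 3,0,1,0,1,2
2,0,1,2,0,3
3,0,2,0,2,2
2,1,2,0,2,3
3,3,2,2,0,2
step 2: 3,0,1,0,1,3
2,0,1,2,0,3
3,0,2,0,2,2
2,1,2,0,2,3
3,3,2,2,0,2
step 3: 3,0,1,0,2,1
2,0,1,2,1,0
3,0,2,0,2,3
2,1,2,0,2,3
3,3,2,2,0,2
step 4: 3,0,1,0,2,2
2,0,1,2,1,0
3,0,2,0,2,3
2,1,2,0,2,3
3,3,2,2,0,2
step 5: 3,0,1,0,2,3
2,0,1,2,1,0
3,0,2,0,2,3
2,1,2,0,2,3
3,3,2,2,0,2
step 6: 3,0,1,0,3,0
2,0,1,2,1,1
3,0,2,0,2,3
2,1,2,0,2,3
3,3,2,2,0,2
step 7: 3,0,1,0,3,1
2,0,1,2,1,1
3,0,2,0,2,3
2,1,2,0,2,3
3,3,2,2,0,2
step 8: 3,0,1,0,3,2
2,0,1,2,1,1
3,0,2,0,2,3
2,1,2,0,2,3
3,3,2,2,0,2
step 9: 3,0,1,0,3,3
2,0,1,2,1,1
3,0,2,0,2,3
2,1,2,0,2,3
3,3,2,2,0,2

49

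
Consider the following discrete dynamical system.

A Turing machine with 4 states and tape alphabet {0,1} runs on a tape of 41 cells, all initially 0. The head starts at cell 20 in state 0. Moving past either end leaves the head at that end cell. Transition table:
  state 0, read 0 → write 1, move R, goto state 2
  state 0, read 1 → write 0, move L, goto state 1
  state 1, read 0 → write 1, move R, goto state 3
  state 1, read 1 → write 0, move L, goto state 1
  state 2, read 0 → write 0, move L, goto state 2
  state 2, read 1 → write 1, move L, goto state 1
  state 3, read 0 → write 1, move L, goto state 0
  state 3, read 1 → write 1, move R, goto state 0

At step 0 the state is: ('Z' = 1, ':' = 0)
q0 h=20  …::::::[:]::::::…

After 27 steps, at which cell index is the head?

13

gen 0: q0 h=20  …::::::[:]::::::…
gen 1: q2 h=21  …:::::Z[:]::::::…
gen 2: q2 h=20  …::::::[Z]::::::…
gen 3: q1 h=19  …::::::[:]Z:::::…
gen 4: q3 h=20  …:::::Z[Z]::::::…
gen 5: q0 h=21  …::::ZZ[:]::::::…
gen 6: q2 h=22  …:::ZZZ[:]::::::…
gen 7: q2 h=21  …::::ZZ[Z]::::::…
gen 8: q1 h=20  …:::::Z[Z]Z:::::…
gen 9: q1 h=19  …::::::[Z]:Z::::…
gen 10: q1 h=18  …::::::[:]::Z:::…
gen 11: q3 h=19  …:::::Z[:]:Z::::…
gen 12: q0 h=18  …::::::[Z]Z:Z:::…
gen 13: q1 h=17  …::::::[:]:Z:Z::…
gen 14: q3 h=18  …:::::Z[:]Z:Z:::…
gen 15: q0 h=17  …::::::[Z]ZZ:Z::…
gen 16: q1 h=16  …::::::[:]:ZZ:Z:…
gen 17: q3 h=17  …:::::Z[:]ZZ:Z::…
gen 18: q0 h=16  …::::::[Z]ZZZ:Z:…
gen 19: q1 h=15  …::::::[:]:ZZZ:Z…
gen 20: q3 h=16  …:::::Z[:]ZZZ:Z:…
gen 21: q0 h=15  …::::::[Z]ZZZZ:Z…
gen 22: q1 h=14  …::::::[:]:ZZZZ:…
gen 23: q3 h=15  …:::::Z[:]ZZZZ:Z…
gen 24: q0 h=14  …::::::[Z]ZZZZZ:…
gen 25: q1 h=13  …::::::[:]:ZZZZZ…
gen 26: q3 h=14  …:::::Z[:]ZZZZZ:…
gen 27: q0 h=13  …::::::[Z]ZZZZZZ…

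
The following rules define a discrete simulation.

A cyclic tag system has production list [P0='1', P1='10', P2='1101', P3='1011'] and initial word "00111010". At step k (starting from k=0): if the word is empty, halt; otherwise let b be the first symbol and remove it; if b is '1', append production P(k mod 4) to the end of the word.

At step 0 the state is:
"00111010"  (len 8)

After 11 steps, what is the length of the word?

0) "00111010"  (len 8)
1) "0111010"  (len 7)
2) "111010"  (len 6)
3) "110101101"  (len 9)
4) "101011011011"  (len 12)
5) "010110110111"  (len 12)
6) "10110110111"  (len 11)
7) "01101101111101"  (len 14)
8) "1101101111101"  (len 13)
9) "1011011111011"  (len 13)
10) "01101111101110"  (len 14)
11) "1101111101110"  (len 13)

13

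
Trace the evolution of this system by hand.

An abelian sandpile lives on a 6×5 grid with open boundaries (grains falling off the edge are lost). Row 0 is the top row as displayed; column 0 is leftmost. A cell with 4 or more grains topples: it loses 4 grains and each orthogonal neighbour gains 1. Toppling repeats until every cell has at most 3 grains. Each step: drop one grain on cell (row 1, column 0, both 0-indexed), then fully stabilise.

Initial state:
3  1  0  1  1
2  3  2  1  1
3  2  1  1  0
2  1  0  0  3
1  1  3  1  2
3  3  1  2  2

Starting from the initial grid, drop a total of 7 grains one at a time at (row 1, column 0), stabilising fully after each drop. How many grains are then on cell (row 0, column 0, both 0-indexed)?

2

[0] 3  1  0  1  1
2  3  2  1  1
3  2  1  1  0
2  1  0  0  3
1  1  3  1  2
3  3  1  2  2
[1] 3  1  0  1  1
3  3  2  1  1
3  2  1  1  0
2  1  0  0  3
1  1  3  1  2
3  3  1  2  2
[2] 0  3  0  1  1
3  1  3  1  1
1  0  2  1  0
3  2  0  0  3
1  1  3  1  2
3  3  1  2  2
[3] 1  3  0  1  1
0  2  3  1  1
2  0  2  1  0
3  2  0  0  3
1  1  3  1  2
3  3  1  2  2
[4] 1  3  0  1  1
1  2  3  1  1
2  0  2  1  0
3  2  0  0  3
1  1  3  1  2
3  3  1  2  2
[5] 1  3  0  1  1
2  2  3  1  1
2  0  2  1  0
3  2  0  0  3
1  1  3  1  2
3  3  1  2  2
[6] 1  3  0  1  1
3  2  3  1  1
2  0  2  1  0
3  2  0  0  3
1  1  3  1  2
3  3  1  2  2
[7] 2  3  0  1  1
0  3  3  1  1
3  0  2  1  0
3  2  0  0  3
1  1  3  1  2
3  3  1  2  2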